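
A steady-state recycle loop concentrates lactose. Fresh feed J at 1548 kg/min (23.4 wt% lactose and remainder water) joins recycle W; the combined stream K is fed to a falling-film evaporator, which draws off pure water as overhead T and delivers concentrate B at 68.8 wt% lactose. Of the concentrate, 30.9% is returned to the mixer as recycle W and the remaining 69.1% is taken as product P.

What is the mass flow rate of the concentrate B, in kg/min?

761.9 kg/min

Overall lactose balance (none leaves overhead): lactose in fresh feed = lactose in product, i.e. 1548×0.234 = (1−0.309)·B·0.688.
B = 362.23/(0.688×0.691) = 761.94 kg/min.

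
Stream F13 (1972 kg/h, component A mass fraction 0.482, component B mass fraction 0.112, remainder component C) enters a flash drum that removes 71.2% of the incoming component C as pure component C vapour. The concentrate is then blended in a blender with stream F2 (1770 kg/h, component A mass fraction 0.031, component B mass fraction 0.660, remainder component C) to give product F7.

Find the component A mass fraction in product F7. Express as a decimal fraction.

Vapour removed = 0.712×0.406×1972 = 570.05 kg/h; concentrate = 1402 kg/h.
component A reaching the mixer = 950.5 (from concentrate) + 1770×0.031 = 1005.4 kg/h.
Product flow = 1402 + 1770 = 3172 kg/h; component A fraction = 0.317.

0.317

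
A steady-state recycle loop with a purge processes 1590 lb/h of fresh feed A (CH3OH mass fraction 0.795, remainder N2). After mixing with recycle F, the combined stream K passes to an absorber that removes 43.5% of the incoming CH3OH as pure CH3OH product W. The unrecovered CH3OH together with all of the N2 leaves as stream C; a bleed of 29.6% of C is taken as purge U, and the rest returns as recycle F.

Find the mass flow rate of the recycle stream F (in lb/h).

1610 lb/h

N2 enters only via A and leaves only via the purge: 1590×0.205 = 0.296×(N2 in C), and the absorber passes all N2, so N2 in K = N2 in C = 1101.2 lb/h.
CH3OH in K: m_A = 1590×0.795 + (1−0.296)·(1−0.435)·m_A, so m_A = 1264/0.6022 = 2098.9 lb/h.
C = (1−0.435)×2098.9 + 1101.2 = 2287.1 lb/h.
Recycle F = (1−0.296)×2287.1 = 1610.1 lb/h.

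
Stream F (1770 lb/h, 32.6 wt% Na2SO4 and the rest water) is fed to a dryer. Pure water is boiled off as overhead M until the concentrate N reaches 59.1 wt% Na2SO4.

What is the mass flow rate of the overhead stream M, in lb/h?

793.7 lb/h

Na2SO4 is conserved: 1770×0.326 = 577.02 lb/h all reports to the concentrate.
Concentrate = 577.02/(target fraction) = 976.35 lb/h.
Overhead = 1770 − 976.35 = 793.65 lb/h.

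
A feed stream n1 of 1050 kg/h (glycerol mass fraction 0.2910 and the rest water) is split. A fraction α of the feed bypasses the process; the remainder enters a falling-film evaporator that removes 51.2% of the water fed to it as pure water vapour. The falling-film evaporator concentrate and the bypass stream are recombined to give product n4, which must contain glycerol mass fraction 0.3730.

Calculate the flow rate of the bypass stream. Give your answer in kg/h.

All 1050×0.291 = 305.55 kg/h of glycerol reaches n4, so n4 = 305.55/0.373 = 819.17 kg/h and vapour = 230.83 kg/h.
The evaporator receives (1−α)·1050 of feed at 0.709 water and removes 0.512 of that water:
0.512×0.709×(1−α)×1050 = 230.83
(1−α) = 230.83/381.16 = 0.6056;  α = 0.3944.
Bypass flow = 0.3944×1050 = 414.12 kg/h.

414.1 kg/h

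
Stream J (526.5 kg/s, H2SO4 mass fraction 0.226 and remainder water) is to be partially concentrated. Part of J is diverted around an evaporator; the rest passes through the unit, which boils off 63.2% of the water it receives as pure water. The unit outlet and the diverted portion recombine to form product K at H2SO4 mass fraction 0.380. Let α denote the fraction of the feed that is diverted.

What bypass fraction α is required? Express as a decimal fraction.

0.172

All 526.5×0.226 = 118.99 kg/s of H2SO4 reaches K, so K = 118.99/0.380 = 313.13 kg/s and vapour = 213.37 kg/s.
The evaporator receives (1−α)·526.5 of feed at 0.774 water and removes 0.632 of that water:
0.632×0.774×(1−α)×526.5 = 213.37
(1−α) = 213.37/257.55 = 0.8285;  α = 0.1715.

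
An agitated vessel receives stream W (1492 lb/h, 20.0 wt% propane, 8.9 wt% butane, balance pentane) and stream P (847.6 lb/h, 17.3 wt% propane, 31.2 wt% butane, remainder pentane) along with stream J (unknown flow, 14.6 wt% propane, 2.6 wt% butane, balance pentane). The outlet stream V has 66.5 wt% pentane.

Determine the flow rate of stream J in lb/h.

Let J be the unknown flow. Total out = 2339.6 + J.
pentane balance: 1497.3 + 0.828·J = 0.665·(2339.6 + J)
(0.828 − 0.665)·J = 0.665×2339.6 − 1497.3 = 58.508
J = 58.508 / 0.163 = 358.94 lb/h

358.9 lb/h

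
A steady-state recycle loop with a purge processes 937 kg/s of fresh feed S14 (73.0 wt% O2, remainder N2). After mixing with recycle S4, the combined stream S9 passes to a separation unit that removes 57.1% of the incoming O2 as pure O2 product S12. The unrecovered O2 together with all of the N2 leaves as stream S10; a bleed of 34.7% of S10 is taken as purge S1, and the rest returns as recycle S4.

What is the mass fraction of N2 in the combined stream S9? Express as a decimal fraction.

0.434

N2 enters only via S14 and leaves only via the purge: 937×0.270 = 0.347×(N2 in S10), and the separation unit passes all N2, so N2 in S9 = N2 in S10 = 729.08 kg/s.
O2 in S9: m_A = 937×0.730 + (1−0.347)·(1−0.571)·m_A, so m_A = 684.01/0.7199 = 950.19 kg/s.
S9 = 950.19 + 729.08 = 1679.3 kg/s.
N2 fraction in S9 = 729.08/1679.3 = 0.434.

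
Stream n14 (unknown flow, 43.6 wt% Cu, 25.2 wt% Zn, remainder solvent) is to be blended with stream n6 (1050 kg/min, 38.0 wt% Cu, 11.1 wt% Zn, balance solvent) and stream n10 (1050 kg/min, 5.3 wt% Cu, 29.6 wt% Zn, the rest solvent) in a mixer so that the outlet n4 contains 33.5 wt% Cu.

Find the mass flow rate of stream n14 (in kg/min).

2464 kg/min

Let n14 be the unknown flow. Total out = 2100 + n14.
Cu balance: 454.65 + 0.436·n14 = 0.335·(2100 + n14)
(0.436 − 0.335)·n14 = 0.335×2100 − 454.65 = 248.85
n14 = 248.85 / 0.101 = 2463.9 kg/min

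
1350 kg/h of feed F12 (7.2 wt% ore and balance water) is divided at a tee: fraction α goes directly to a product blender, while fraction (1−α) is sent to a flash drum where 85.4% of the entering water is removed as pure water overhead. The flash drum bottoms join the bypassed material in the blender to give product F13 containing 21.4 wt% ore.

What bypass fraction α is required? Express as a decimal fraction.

0.163

All 1350×0.072 = 97.2 kg/h of ore reaches F13, so F13 = 97.2/0.214 = 454.21 kg/h and vapour = 895.79 kg/h.
The evaporator receives (1−α)·1350 of feed at 0.928 water and removes 0.854 of that water:
0.854×0.928×(1−α)×1350 = 895.79
(1−α) = 895.79/1069.9 = 0.8373;  α = 0.1627.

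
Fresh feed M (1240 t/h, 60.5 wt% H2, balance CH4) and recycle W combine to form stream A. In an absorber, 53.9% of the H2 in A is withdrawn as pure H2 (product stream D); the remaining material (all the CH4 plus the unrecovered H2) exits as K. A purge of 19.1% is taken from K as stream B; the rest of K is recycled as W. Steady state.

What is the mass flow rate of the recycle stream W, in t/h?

2521 t/h

CH4 enters only via M and leaves only via the purge: 1240×0.395 = 0.191×(CH4 in K), and the absorber passes all CH4, so CH4 in A = CH4 in K = 2564.4 t/h.
H2 in A: m_A = 1240×0.605 + (1−0.191)·(1−0.539)·m_A, so m_A = 750.2/0.6271 = 1196.4 t/h.
K = (1−0.539)×1196.4 + 2564.4 = 3115.9 t/h.
Recycle W = (1−0.191)×3115.9 = 2520.8 t/h.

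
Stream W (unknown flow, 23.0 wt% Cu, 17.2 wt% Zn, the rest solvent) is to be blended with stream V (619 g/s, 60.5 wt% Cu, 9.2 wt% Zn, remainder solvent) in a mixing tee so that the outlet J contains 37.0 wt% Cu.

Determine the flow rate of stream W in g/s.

1039 g/s

Let W be the unknown flow. Total out = 619 + W.
Cu balance: 374.5 + 0.230·W = 0.370·(619 + W)
(0.230 − 0.370)·W = 0.370×619 − 374.5 = -145.47
W = -145.47 / -0.140 = 1039 g/s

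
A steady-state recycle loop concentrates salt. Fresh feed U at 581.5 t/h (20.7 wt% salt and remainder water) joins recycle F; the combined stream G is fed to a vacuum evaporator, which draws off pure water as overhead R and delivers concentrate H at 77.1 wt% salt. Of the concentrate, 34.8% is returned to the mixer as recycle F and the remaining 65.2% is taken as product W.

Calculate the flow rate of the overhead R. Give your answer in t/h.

425.4 t/h

Overall salt balance (none leaves overhead): salt in fresh feed = salt in product, i.e. 581.5×0.207 = (1−0.348)·H·0.771.
H = 120.37/(0.771×0.652) = 239.45 t/h.
Recycle F = 0.348×239.45 = 83.329 t/h.
Combined feed G = 581.5 + 83.329 = 664.83 t/h.
Overhead R = G − H = 664.83 − 239.45 = 425.38 t/h.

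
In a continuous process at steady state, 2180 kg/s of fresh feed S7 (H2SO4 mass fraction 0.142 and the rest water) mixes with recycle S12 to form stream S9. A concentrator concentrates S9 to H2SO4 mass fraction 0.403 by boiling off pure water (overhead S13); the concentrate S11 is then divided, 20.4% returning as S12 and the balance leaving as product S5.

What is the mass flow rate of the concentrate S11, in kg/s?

Overall H2SO4 balance (none leaves overhead): H2SO4 in fresh feed = H2SO4 in product, i.e. 2180×0.142 = (1−0.204)·S11·0.403.
S11 = 309.56/(0.403×0.796) = 965 kg/s.

965 kg/s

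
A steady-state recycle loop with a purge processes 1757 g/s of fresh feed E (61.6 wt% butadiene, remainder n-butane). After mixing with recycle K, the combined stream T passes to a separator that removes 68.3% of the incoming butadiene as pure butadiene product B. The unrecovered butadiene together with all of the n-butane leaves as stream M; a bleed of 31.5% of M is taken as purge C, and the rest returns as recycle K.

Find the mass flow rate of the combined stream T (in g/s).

3524 g/s

n-butane enters only via E and leaves only via the purge: 1757×0.384 = 0.315×(n-butane in M), and the separator passes all n-butane, so n-butane in T = n-butane in M = 2141.9 g/s.
butadiene in T: m_A = 1757×0.616 + (1−0.315)·(1−0.683)·m_A, so m_A = 1082.3/0.7829 = 1382.5 g/s.
T = 1382.5 + 2141.9 = 3524.4 g/s.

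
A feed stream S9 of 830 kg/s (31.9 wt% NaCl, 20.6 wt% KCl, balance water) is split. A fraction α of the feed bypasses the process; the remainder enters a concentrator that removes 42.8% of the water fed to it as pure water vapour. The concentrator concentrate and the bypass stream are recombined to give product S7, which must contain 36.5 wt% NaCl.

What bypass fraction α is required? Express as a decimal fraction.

0.380

All 830×0.319 = 264.77 kg/s of NaCl reaches S7, so S7 = 264.77/0.365 = 725.4 kg/s and vapour = 104.6 kg/s.
The evaporator receives (1−α)·830 of feed at 0.475 water and removes 0.428 of that water:
0.428×0.475×(1−α)×830 = 104.6
(1−α) = 104.6/168.74 = 0.6199;  α = 0.3801.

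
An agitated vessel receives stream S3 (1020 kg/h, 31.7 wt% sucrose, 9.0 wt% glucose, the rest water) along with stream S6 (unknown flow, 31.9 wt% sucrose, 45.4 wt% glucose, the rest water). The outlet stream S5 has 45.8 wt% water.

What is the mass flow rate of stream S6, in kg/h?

Let S6 be the unknown flow. Total out = 1020 + S6.
water balance: 604.86 + 0.227·S6 = 0.458·(1020 + S6)
(0.227 − 0.458)·S6 = 0.458×1020 − 604.86 = -137.7
S6 = -137.7 / -0.231 = 596.1 kg/h

596.1 kg/h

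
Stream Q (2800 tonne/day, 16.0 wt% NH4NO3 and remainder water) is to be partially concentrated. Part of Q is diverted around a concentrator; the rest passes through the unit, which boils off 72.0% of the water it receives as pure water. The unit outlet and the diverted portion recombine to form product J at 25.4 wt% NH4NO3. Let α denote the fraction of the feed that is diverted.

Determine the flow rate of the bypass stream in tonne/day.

All 2800×0.160 = 448 tonne/day of NH4NO3 reaches J, so J = 448/0.254 = 1763.8 tonne/day and vapour = 1036.2 tonne/day.
The evaporator receives (1−α)·2800 of feed at 0.840 water and removes 0.720 of that water:
0.720×0.840×(1−α)×2800 = 1036.2
(1−α) = 1036.2/1693.4 = 0.6119;  α = 0.3881.
Bypass flow = 0.3881×2800 = 1086.7 tonne/day.

1087 tonne/day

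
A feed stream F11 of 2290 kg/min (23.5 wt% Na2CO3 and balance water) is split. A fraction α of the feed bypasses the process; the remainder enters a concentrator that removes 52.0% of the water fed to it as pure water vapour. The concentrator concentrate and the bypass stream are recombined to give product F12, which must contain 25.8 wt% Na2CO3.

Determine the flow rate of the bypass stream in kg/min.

All 2290×0.235 = 538.15 kg/min of Na2CO3 reaches F12, so F12 = 538.15/0.258 = 2085.9 kg/min and vapour = 204.15 kg/min.
The evaporator receives (1−α)·2290 of feed at 0.765 water and removes 0.520 of that water:
0.520×0.765×(1−α)×2290 = 204.15
(1−α) = 204.15/910.96 = 0.2241;  α = 0.7759.
Bypass flow = 0.7759×2290 = 1776.8 kg/min.

1777 kg/min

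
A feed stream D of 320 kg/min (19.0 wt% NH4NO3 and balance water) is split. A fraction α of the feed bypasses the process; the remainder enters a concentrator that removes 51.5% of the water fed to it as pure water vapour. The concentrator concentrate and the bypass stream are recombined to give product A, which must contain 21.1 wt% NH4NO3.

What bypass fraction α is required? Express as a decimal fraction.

0.761

All 320×0.190 = 60.8 kg/min of NH4NO3 reaches A, so A = 60.8/0.211 = 288.15 kg/min and vapour = 31.848 kg/min.
The evaporator receives (1−α)·320 of feed at 0.810 water and removes 0.515 of that water:
0.515×0.810×(1−α)×320 = 31.848
(1−α) = 31.848/133.49 = 0.2386;  α = 0.7614.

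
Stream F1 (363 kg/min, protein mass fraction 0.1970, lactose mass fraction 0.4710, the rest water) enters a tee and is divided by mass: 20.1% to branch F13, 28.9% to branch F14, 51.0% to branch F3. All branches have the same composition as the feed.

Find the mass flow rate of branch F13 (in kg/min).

72.96 kg/min

Branch F13 flow = 0.201×363 = 72.963 kg/min.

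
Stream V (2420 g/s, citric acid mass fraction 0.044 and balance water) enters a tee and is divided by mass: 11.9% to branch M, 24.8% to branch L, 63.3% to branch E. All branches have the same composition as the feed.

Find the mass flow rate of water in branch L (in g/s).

573.8 g/s

Branch L total = 0.248×2420 = 600.16 g/s.
water in L = 0.956×600.16 = 573.75 g/s.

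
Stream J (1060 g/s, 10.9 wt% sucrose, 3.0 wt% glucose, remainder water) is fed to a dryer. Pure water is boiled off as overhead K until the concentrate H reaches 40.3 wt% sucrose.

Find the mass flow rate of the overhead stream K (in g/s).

773.3 g/s

sucrose is conserved: 1060×0.109 = 115.54 g/s all reports to the concentrate.
Concentrate = 115.54/(target fraction) = 286.7 g/s.
Overhead = 1060 − 286.7 = 773.3 g/s.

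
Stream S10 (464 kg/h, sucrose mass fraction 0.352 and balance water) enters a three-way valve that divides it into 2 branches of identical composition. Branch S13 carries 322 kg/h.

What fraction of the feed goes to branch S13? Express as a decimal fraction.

0.694

Fraction to S13 = 322/464 = 0.6940.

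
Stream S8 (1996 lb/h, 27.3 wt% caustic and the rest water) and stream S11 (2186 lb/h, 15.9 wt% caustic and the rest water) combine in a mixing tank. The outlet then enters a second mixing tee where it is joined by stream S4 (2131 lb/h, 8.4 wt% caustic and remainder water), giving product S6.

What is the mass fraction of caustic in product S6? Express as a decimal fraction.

0.1697

Overall, product flow = 6313 lb/h.
caustic in = 1996×0.273 + 2186×0.159 + 2131×0.084 = 1071.5 lb/h.
caustic fraction in S6 = 0.1697.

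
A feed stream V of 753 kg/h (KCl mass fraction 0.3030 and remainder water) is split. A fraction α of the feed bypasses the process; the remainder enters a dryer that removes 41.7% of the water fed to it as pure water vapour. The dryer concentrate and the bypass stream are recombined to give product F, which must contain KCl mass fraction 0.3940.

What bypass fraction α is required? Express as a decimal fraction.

All 753×0.303 = 228.16 kg/h of KCl reaches F, so F = 228.16/0.394 = 579.08 kg/h and vapour = 173.92 kg/h.
The evaporator receives (1−α)·753 of feed at 0.697 water and removes 0.417 of that water:
0.417×0.697×(1−α)×753 = 173.92
(1−α) = 173.92/218.86 = 0.7947;  α = 0.2053.

0.205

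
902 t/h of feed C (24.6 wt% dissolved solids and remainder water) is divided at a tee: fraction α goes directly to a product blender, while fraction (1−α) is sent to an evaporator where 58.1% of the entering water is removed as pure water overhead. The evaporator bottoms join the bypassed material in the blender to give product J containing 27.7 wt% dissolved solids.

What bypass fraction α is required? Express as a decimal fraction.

All 902×0.246 = 221.89 t/h of dissolved solids reaches J, so J = 221.89/0.277 = 801.05 t/h and vapour = 100.95 t/h.
The evaporator receives (1−α)·902 of feed at 0.754 water and removes 0.581 of that water:
0.581×0.754×(1−α)×902 = 100.95
(1−α) = 100.95/395.14 = 0.2555;  α = 0.7445.

0.745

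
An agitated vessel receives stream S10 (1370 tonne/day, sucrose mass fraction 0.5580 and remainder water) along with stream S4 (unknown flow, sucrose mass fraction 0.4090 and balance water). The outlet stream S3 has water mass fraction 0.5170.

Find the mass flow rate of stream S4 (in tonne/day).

1389 tonne/day

Let S4 be the unknown flow. Total out = 1370 + S4.
water balance: 605.54 + 0.591·S4 = 0.517·(1370 + S4)
(0.591 − 0.517)·S4 = 0.517×1370 − 605.54 = 102.75
S4 = 102.75 / 0.074 = 1388.5 tonne/day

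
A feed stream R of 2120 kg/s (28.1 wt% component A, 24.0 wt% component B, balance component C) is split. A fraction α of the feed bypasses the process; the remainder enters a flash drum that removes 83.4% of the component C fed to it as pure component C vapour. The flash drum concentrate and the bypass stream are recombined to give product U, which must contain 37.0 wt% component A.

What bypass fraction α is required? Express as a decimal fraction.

0.398

All 2120×0.281 = 595.72 kg/s of component A reaches U, so U = 595.72/0.370 = 1610.1 kg/s and vapour = 509.95 kg/s.
The evaporator receives (1−α)·2120 of feed at 0.479 component C and removes 0.834 of that component C:
0.834×0.479×(1−α)×2120 = 509.95
(1−α) = 509.95/846.91 = 0.6021;  α = 0.3979.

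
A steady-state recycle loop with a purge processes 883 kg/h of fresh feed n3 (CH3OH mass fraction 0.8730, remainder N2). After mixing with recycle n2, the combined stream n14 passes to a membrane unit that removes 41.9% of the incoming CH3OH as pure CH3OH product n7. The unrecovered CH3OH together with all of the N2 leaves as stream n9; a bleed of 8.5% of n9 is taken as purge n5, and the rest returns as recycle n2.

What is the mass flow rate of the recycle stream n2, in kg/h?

2082 kg/h

N2 enters only via n3 and leaves only via the purge: 883×0.127 = 0.085×(N2 in n9), and the membrane unit passes all N2, so N2 in n14 = N2 in n9 = 1319.3 kg/h.
CH3OH in n14: m_A = 883×0.873 + (1−0.085)·(1−0.419)·m_A, so m_A = 770.86/0.4684 = 1645.8 kg/h.
n9 = (1−0.419)×1645.8 + 1319.3 = 2275.5 kg/h.
Recycle n2 = (1−0.085)×2275.5 = 2082.1 kg/h.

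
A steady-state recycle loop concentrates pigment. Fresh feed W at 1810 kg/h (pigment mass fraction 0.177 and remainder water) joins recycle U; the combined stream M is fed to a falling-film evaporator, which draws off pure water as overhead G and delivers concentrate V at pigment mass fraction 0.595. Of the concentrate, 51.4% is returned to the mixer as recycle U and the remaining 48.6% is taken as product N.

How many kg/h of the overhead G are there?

Overall pigment balance (none leaves overhead): pigment in fresh feed = pigment in product, i.e. 1810×0.177 = (1−0.514)·V·0.595.
V = 320.37/(0.595×0.486) = 1107.9 kg/h.
Recycle U = 0.514×1107.9 = 569.46 kg/h.
Combined feed M = 1810 + 569.46 = 2379.5 kg/h.
Overhead G = M − V = 2379.5 − 1107.9 = 1271.6 kg/h.

1272 kg/h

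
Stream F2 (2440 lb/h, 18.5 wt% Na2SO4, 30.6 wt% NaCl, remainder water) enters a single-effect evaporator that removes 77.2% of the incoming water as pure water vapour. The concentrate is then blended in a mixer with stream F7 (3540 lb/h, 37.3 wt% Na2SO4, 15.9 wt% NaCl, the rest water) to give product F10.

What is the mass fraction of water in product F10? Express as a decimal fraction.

0.386

Vapour removed = 0.772×0.509×2440 = 958.79 lb/h; concentrate = 1481.2 lb/h.
water reaching the mixer = 283.17 (from concentrate) + 3540×0.468 = 1939.9 lb/h.
Product flow = 1481.2 + 3540 = 5021.2 lb/h; water fraction = 0.386.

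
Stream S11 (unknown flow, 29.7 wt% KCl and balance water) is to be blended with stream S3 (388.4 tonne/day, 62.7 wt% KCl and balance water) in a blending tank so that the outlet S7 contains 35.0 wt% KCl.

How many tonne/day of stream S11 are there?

2030 tonne/day

Let S11 be the unknown flow. Total out = 388.4 + S11.
KCl balance: 243.53 + 0.297·S11 = 0.350·(388.4 + S11)
(0.297 − 0.350)·S11 = 0.350×388.4 − 243.53 = -107.59
S11 = -107.59 / -0.053 = 2029.9 tonne/day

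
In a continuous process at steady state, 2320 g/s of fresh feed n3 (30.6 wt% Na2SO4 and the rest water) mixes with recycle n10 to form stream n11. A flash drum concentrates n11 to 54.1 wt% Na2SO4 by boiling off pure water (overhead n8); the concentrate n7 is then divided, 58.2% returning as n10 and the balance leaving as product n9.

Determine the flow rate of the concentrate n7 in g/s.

Overall Na2SO4 balance (none leaves overhead): Na2SO4 in fresh feed = Na2SO4 in product, i.e. 2320×0.306 = (1−0.582)·n7·0.541.
n7 = 709.92/(0.541×0.418) = 3139.3 g/s.

3139 g/s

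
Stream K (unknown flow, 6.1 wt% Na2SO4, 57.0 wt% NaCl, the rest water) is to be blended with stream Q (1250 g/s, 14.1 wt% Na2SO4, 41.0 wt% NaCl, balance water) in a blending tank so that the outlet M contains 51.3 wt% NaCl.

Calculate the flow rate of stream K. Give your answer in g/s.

Let K be the unknown flow. Total out = 1250 + K.
NaCl balance: 512.5 + 0.570·K = 0.513·(1250 + K)
(0.570 − 0.513)·K = 0.513×1250 − 512.5 = 128.75
K = 128.75 / 0.057 = 2258.8 g/s

2259 g/s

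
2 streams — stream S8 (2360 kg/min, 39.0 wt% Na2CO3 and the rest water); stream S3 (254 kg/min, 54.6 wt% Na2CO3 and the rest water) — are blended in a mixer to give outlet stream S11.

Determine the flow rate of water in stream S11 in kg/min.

water out = water in = 2360×0.610 + 254×0.454 = 1554.9 kg/min.

1555 kg/min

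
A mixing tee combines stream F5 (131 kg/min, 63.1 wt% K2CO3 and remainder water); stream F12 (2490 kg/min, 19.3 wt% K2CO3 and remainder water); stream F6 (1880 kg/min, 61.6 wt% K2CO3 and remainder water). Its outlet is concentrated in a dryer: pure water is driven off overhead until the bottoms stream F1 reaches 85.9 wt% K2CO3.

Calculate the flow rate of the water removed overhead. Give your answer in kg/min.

K2CO3 entering = 131×0.631 + 2490×0.193 + 1880×0.616 = 1721.3 kg/min.
All K2CO3 reports to F1, so F1 = 1721.3/0.859 = 2003.9 kg/min.
Total feed = 4501 kg/min; overhead = 4501 − 2003.9 = 2497.1 kg/min.

2497 kg/min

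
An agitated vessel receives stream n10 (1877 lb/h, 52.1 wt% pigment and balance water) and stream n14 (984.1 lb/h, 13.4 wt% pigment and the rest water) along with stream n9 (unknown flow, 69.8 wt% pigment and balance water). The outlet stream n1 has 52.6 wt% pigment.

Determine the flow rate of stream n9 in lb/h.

2297 lb/h

Let n9 be the unknown flow. Total out = 2861.1 + n9.
pigment balance: 1109.8 + 0.698·n9 = 0.526·(2861.1 + n9)
(0.698 − 0.526)·n9 = 0.526×2861.1 − 1109.8 = 395.15
n9 = 395.15 / 0.172 = 2297.4 lb/h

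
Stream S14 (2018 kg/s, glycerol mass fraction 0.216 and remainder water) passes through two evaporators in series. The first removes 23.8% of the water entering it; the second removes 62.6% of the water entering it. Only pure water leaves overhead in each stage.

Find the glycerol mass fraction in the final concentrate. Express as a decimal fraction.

water in feed = 2018×0.784 = 1582.1 kg/s.
After stage 1: water left = (1−0.238)×1582.1 = 1205.6; stream total = 1641.5 kg/s.
After stage 2: water left = (1−0.626)×1205.6 = 450.88; final concentrate = 886.77 kg/s.
glycerol fraction = 435.89/886.77 = 0.492.

0.492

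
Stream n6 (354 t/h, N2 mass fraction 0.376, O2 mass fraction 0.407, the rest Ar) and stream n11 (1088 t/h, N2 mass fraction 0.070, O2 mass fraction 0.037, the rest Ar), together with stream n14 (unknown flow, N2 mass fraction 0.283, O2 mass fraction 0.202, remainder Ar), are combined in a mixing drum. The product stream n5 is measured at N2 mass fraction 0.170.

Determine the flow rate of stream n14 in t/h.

Let n14 be the unknown flow. Total out = 1442 + n14.
N2 balance: 209.26 + 0.283·n14 = 0.170·(1442 + n14)
(0.283 − 0.170)·n14 = 0.170×1442 − 209.26 = 35.876
n14 = 35.876 / 0.113 = 317.49 t/h

317.5 t/h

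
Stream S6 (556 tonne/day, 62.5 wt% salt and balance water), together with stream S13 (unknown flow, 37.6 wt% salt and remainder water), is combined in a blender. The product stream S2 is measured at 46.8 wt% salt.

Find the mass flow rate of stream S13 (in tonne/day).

948.8 tonne/day

Let S13 be the unknown flow. Total out = 556 + S13.
salt balance: 347.5 + 0.376·S13 = 0.468·(556 + S13)
(0.376 − 0.468)·S13 = 0.468×556 − 347.5 = -87.292
S13 = -87.292 / -0.092 = 948.83 tonne/day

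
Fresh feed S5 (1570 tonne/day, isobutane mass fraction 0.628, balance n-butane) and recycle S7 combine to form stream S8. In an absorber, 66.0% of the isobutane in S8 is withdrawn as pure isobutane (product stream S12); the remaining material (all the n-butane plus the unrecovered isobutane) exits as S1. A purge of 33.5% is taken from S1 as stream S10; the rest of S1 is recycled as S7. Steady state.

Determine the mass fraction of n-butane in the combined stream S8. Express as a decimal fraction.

0.578

n-butane enters only via S5 and leaves only via the purge: 1570×0.372 = 0.335×(n-butane in S1), and the absorber passes all n-butane, so n-butane in S8 = n-butane in S1 = 1743.4 tonne/day.
isobutane in S8: m_A = 1570×0.628 + (1−0.335)·(1−0.660)·m_A, so m_A = 985.96/0.7739 = 1274 tonne/day.
S8 = 1274 + 1743.4 = 3017.4 tonne/day.
n-butane fraction in S8 = 1743.4/3017.4 = 0.578.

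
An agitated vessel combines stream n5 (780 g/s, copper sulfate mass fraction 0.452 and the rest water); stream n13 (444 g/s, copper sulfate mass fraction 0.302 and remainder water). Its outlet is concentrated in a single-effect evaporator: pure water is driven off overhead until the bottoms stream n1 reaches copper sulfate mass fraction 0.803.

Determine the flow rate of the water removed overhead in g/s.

618 g/s

copper sulfate entering = 780×0.452 + 444×0.302 = 486.65 g/s.
All copper sulfate reports to n1, so n1 = 486.65/0.803 = 606.04 g/s.
Total feed = 1224 g/s; overhead = 1224 − 606.04 = 617.96 g/s.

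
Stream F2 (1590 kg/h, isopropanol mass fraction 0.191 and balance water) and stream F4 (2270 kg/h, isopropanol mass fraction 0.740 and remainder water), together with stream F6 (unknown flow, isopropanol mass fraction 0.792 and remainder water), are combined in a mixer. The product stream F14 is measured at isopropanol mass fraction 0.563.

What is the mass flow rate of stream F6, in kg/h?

Let F6 be the unknown flow. Total out = 3860 + F6.
isopropanol balance: 1983.5 + 0.792·F6 = 0.563·(3860 + F6)
(0.792 − 0.563)·F6 = 0.563×3860 − 1983.5 = 189.69
F6 = 189.69 / 0.229 = 828.34 kg/h

828.3 kg/h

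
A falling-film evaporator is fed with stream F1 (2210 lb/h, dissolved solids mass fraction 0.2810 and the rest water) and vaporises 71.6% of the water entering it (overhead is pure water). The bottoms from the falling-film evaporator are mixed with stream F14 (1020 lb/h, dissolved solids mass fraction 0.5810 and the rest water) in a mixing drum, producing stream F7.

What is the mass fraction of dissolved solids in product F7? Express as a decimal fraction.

0.5801

Vapour removed = 0.716×0.719×2210 = 1137.7 lb/h; concentrate = 1072.3 lb/h.
dissolved solids reaching the mixer = 621.01 (from concentrate) + 1020×0.581 = 1213.6 lb/h.
Product flow = 1072.3 + 1020 = 2092.3 lb/h; dissolved solids fraction = 0.5801.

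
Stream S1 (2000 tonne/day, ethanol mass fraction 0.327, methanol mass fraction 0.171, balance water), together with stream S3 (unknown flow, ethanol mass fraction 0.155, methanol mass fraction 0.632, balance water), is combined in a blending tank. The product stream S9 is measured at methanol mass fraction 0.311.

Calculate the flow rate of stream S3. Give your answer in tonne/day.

872.3 tonne/day

Let S3 be the unknown flow. Total out = 2000 + S3.
methanol balance: 342 + 0.632·S3 = 0.311·(2000 + S3)
(0.632 − 0.311)·S3 = 0.311×2000 − 342 = 280
S3 = 280 / 0.321 = 872.27 tonne/day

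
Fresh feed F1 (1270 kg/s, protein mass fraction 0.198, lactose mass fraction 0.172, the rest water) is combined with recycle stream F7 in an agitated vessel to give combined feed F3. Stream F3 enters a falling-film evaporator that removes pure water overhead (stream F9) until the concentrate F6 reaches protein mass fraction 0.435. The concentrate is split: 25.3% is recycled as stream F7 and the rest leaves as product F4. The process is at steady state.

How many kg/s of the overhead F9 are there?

Overall protein balance (none leaves overhead): protein in fresh feed = protein in product, i.e. 1270×0.198 = (1−0.253)·F6·0.435.
F6 = 251.46/(0.435×0.747) = 773.85 kg/s.
Recycle F7 = 0.253×773.85 = 195.79 kg/s.
Combined feed F3 = 1270 + 195.79 = 1465.8 kg/s.
Overhead F9 = F3 − F6 = 1465.8 − 773.85 = 691.93 kg/s.

691.9 kg/s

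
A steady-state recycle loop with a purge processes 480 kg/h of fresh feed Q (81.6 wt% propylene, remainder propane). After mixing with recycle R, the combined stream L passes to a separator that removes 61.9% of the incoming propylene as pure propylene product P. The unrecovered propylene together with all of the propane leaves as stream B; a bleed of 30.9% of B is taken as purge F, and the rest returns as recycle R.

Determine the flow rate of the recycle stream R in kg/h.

propane enters only via Q and leaves only via the purge: 480×0.184 = 0.309×(propane in B), and the separator passes all propane, so propane in L = propane in B = 285.83 kg/h.
propylene in L: m_A = 480×0.816 + (1−0.309)·(1−0.619)·m_A, so m_A = 391.68/0.7367 = 531.65 kg/h.
B = (1−0.619)×531.65 + 285.83 = 488.38 kg/h.
Recycle R = (1−0.309)×488.38 = 337.47 kg/h.

337.5 kg/h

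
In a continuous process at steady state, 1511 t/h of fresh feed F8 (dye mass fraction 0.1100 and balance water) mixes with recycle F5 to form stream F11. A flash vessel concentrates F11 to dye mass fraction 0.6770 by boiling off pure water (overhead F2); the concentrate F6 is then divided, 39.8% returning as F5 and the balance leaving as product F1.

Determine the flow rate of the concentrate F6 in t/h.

407.8 t/h

Overall dye balance (none leaves overhead): dye in fresh feed = dye in product, i.e. 1511×0.110 = (1−0.398)·F6·0.677.
F6 = 166.21/(0.677×0.602) = 407.82 t/h.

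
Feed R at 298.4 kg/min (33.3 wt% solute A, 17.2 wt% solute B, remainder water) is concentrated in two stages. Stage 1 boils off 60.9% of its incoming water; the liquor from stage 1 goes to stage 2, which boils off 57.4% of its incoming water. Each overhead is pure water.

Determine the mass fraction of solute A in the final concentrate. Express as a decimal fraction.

0.567

water in feed = 298.4×0.495 = 147.71 kg/min.
After stage 1: water left = (1−0.609)×147.71 = 57.754; stream total = 208.45 kg/min.
After stage 2: water left = (1−0.574)×57.754 = 24.603; final concentrate = 175.3 kg/min.
solute A fraction = 99.367/175.3 = 0.567.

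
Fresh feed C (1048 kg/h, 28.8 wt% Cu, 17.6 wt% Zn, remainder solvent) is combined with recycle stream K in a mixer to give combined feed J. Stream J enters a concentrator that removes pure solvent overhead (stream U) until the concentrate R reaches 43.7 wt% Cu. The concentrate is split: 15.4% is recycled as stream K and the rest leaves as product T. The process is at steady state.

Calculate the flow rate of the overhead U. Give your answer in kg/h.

Overall Cu balance (none leaves overhead): Cu in fresh feed = Cu in product, i.e. 1048×0.288 = (1−0.154)·R·0.437.
R = 301.82/(0.437×0.846) = 816.4 kg/h.
Recycle K = 0.154×816.4 = 125.73 kg/h.
Combined feed J = 1048 + 125.73 = 1173.7 kg/h.
Overhead U = J − R = 1173.7 − 816.4 = 357.33 kg/h.

357.3 kg/h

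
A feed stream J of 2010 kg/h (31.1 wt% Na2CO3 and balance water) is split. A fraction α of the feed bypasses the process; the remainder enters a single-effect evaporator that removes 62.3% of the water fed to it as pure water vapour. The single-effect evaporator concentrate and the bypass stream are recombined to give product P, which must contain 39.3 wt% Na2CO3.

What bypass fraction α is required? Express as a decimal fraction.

All 2010×0.311 = 625.11 kg/h of Na2CO3 reaches P, so P = 625.11/0.393 = 1590.6 kg/h and vapour = 419.39 kg/h.
The evaporator receives (1−α)·2010 of feed at 0.689 water and removes 0.623 of that water:
0.623×0.689×(1−α)×2010 = 419.39
(1−α) = 419.39/862.79 = 0.4861;  α = 0.5139.

0.514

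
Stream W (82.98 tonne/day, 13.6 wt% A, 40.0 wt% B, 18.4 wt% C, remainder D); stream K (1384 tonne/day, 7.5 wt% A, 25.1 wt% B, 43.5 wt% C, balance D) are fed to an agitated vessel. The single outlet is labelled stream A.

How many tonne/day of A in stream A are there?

115.1 tonne/day

A out = A in = 82.98×0.136 + 1384×0.075 = 115.09 tonne/day.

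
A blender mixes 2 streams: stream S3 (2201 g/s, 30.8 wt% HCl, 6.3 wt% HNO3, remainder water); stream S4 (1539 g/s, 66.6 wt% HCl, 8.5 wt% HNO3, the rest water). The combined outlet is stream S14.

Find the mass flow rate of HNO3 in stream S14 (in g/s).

269.5 g/s

HNO3 out = HNO3 in = 2201×0.063 + 1539×0.085 = 269.48 g/s.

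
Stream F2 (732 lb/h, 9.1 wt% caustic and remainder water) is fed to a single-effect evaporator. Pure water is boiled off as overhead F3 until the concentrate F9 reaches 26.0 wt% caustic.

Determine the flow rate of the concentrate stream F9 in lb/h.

256.2 lb/h

caustic is conserved: 732×0.091 = 66.612 lb/h all reports to the concentrate.
Concentrate = 66.612/(target fraction) = 256.2 lb/h.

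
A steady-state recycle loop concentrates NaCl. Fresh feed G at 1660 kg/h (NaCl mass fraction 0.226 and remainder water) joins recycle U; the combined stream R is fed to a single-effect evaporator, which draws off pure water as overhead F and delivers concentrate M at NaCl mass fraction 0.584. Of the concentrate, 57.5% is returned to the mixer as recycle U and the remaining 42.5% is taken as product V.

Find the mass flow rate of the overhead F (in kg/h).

Overall NaCl balance (none leaves overhead): NaCl in fresh feed = NaCl in product, i.e. 1660×0.226 = (1−0.575)·M·0.584.
M = 375.16/(0.584×0.425) = 1511.5 kg/h.
Recycle U = 0.575×1511.5 = 869.13 kg/h.
Combined feed R = 1660 + 869.13 = 2529.1 kg/h.
Overhead F = R − M = 2529.1 − 1511.5 = 1017.6 kg/h.

1018 kg/h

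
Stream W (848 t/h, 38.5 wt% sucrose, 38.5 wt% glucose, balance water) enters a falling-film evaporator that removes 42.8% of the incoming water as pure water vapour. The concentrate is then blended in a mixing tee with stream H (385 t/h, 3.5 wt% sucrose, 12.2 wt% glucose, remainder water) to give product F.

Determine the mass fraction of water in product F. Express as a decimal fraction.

0.379

Vapour removed = 0.428×0.230×848 = 83.477 t/h; concentrate = 764.52 t/h.
water reaching the mixer = 111.56 (from concentrate) + 385×0.843 = 436.12 t/h.
Product flow = 764.52 + 385 = 1149.5 t/h; water fraction = 0.379.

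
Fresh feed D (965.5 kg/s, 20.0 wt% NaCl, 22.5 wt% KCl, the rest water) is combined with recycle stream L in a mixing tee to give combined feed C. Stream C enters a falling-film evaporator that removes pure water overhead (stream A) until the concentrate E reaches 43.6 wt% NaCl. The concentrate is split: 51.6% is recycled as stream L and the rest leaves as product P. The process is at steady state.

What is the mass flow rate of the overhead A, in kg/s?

522.6 kg/s

Overall NaCl balance (none leaves overhead): NaCl in fresh feed = NaCl in product, i.e. 965.5×0.200 = (1−0.516)·E·0.436.
E = 193.1/(0.436×0.484) = 915.06 kg/s.
Recycle L = 0.516×915.06 = 472.17 kg/s.
Combined feed C = 965.5 + 472.17 = 1437.7 kg/s.
Overhead A = C − E = 1437.7 − 915.06 = 522.61 kg/s.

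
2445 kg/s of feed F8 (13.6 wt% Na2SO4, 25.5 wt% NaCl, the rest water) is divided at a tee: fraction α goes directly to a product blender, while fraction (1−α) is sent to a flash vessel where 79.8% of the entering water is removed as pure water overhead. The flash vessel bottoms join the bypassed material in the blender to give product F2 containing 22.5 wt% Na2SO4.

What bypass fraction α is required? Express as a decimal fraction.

0.186

All 2445×0.136 = 332.52 kg/s of Na2SO4 reaches F2, so F2 = 332.52/0.225 = 1477.9 kg/s and vapour = 967.13 kg/s.
The evaporator receives (1−α)·2445 of feed at 0.609 water and removes 0.798 of that water:
0.798×0.609×(1−α)×2445 = 967.13
(1−α) = 967.13/1188.2 = 0.8139;  α = 0.1861.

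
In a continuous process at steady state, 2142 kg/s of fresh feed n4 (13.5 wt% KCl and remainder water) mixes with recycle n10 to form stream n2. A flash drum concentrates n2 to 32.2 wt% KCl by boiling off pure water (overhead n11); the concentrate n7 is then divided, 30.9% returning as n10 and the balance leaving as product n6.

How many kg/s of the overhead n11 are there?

Overall KCl balance (none leaves overhead): KCl in fresh feed = KCl in product, i.e. 2142×0.135 = (1−0.309)·n7·0.322.
n7 = 289.17/(0.322×0.691) = 1299.6 kg/s.
Recycle n10 = 0.309×1299.6 = 401.59 kg/s.
Combined feed n2 = 2142 + 401.59 = 2543.6 kg/s.
Overhead n11 = n2 − n7 = 2543.6 − 1299.6 = 1244 kg/s.

1244 kg/s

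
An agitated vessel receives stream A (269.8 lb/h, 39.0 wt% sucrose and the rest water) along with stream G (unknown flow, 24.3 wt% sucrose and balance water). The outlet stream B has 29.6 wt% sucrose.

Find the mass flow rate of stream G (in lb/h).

Let G be the unknown flow. Total out = 269.8 + G.
sucrose balance: 105.22 + 0.243·G = 0.296·(269.8 + G)
(0.243 − 0.296)·G = 0.296×269.8 − 105.22 = -25.361
G = -25.361 / -0.053 = 478.51 lb/h

478.5 lb/h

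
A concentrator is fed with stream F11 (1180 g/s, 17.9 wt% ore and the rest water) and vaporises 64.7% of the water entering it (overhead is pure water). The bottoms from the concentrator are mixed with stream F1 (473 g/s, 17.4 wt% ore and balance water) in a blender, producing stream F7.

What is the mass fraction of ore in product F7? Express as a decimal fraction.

Vapour removed = 0.647×0.821×1180 = 626.8 g/s; concentrate = 553.2 g/s.
ore reaching the mixer = 211.22 (from concentrate) + 473×0.174 = 293.52 g/s.
Product flow = 553.2 + 473 = 1026.2 g/s; ore fraction = 0.286.

0.286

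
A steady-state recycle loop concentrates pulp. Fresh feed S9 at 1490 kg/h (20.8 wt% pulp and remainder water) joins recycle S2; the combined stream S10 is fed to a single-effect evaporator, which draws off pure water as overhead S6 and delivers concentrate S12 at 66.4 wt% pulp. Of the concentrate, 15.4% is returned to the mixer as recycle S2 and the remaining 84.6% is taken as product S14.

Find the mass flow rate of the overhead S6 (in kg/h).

Overall pulp balance (none leaves overhead): pulp in fresh feed = pulp in product, i.e. 1490×0.208 = (1−0.154)·S12·0.664.
S12 = 309.92/(0.664×0.846) = 551.71 kg/h.
Recycle S2 = 0.154×551.71 = 84.963 kg/h.
Combined feed S10 = 1490 + 84.963 = 1575 kg/h.
Overhead S6 = S10 − S12 = 1575 − 551.71 = 1023.3 kg/h.

1023 kg/h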